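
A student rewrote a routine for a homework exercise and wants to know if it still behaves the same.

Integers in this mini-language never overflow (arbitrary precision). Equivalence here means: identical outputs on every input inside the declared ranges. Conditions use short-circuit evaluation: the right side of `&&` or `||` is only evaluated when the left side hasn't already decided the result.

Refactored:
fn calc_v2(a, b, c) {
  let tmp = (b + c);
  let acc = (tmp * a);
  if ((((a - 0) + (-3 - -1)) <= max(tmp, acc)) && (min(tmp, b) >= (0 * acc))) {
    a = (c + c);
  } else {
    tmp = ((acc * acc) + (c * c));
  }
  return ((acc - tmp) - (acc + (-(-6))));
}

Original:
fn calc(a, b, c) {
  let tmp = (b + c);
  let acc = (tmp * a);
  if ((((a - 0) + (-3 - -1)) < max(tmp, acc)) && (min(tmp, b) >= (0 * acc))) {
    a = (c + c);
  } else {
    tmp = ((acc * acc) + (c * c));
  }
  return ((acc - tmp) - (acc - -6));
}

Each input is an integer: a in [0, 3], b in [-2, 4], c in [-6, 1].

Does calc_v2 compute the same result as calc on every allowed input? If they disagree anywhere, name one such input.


The rewrite breaks on a=2, b=1, c=-1, where the results are -7 and -6.
calc: tmp = 0; acc = 0; ((((a - 0) + (-3 - -1)) < max(tmp, acc)) && (min(tmp, b) >= (0 * acc))) -> false; tmp = 1; return -7
calc_v2: tmp = 0; acc = 0; ((((a - 0) + (-3 - -1)) <= max(tmp, acc)) && (min(tmp, b) >= (0 * acc))) -> true; a = -2; return -6
verdict: not equivalent; witness: a=2, b=1, c=-1


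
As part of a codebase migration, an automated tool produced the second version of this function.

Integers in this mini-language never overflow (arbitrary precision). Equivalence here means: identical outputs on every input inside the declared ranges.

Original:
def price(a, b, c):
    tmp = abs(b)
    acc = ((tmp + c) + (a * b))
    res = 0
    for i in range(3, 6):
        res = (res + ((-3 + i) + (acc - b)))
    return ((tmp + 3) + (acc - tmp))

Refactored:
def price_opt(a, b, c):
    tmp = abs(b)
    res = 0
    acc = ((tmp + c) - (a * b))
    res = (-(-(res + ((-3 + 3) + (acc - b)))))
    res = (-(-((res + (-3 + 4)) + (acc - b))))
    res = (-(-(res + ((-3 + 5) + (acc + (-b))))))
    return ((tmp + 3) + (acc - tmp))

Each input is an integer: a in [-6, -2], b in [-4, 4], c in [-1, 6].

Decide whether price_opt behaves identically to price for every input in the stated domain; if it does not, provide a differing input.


These are not equivalent — on a=-6, b=-4, c=-1 the outputs split (30 vs -18).
price: tmp=4, then acc=27, then res=0, then (i=3), then res=31, then (i=4), then res=63, then (i=5), then res=96, then returns 30
price_opt: tmp=4, then res=0, then acc=-21, then res=-17, then res=-33, then res=-48, then returns -18
verdict: not equivalent; witness: a=-6, b=-4, c=-1


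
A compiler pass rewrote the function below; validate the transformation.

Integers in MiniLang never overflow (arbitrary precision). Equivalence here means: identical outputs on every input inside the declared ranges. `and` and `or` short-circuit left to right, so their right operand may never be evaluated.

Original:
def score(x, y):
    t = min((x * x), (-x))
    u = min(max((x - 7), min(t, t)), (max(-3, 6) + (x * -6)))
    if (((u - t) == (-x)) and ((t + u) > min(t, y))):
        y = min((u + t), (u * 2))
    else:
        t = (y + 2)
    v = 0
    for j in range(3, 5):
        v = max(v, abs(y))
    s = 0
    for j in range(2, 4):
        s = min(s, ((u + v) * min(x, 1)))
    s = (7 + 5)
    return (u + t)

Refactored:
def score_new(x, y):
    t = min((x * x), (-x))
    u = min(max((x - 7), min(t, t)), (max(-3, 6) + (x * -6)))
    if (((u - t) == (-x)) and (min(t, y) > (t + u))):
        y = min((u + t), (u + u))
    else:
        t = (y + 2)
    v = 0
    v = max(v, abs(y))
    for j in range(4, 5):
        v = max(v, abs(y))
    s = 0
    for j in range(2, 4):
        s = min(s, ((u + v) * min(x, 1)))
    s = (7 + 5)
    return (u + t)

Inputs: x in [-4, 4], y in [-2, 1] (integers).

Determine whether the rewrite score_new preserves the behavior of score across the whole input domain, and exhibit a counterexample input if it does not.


Not equivalent: x=0, y=-1 separates them (0 vs 1).
score: t=0, then u=0, then (((u - t) == (-x)) and ((t + u) > min(t, y))) is true, then y=0, then v=0, then (j=3), then v=0, then (j=4), then v=0, then s=0, then (j=2), then s=0, then (j=3), then s=0, then s=12, then returns 0
score_new: t=0, then u=0, then (((u - t) == (-x)) and (min(t, y) > (t + u))) is false, then t=1, then v=0, then v=1, then (j=4), then v=1, then s=0, then (j=2), then s=0, then (j=3), then s=0, then s=12, then returns 1
verdict: not equivalent; witness: x=0, y=-1


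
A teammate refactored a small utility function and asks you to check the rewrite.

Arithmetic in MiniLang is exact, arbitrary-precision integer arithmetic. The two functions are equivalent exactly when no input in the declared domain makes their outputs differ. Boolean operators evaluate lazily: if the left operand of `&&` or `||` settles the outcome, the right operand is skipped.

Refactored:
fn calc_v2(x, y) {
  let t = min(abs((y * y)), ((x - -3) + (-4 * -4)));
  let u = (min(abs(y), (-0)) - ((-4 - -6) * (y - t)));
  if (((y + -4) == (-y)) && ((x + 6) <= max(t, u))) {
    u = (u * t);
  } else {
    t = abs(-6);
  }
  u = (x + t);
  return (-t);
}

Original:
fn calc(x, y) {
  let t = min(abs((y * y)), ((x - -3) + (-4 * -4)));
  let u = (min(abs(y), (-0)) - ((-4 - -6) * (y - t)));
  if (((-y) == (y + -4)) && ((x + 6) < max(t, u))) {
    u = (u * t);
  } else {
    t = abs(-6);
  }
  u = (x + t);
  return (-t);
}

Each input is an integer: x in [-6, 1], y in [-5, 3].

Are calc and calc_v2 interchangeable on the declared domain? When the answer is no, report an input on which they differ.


The rewrite breaks on x=-2, y=2, where the results are -6 and -4.
calc: t = 4; u = 4; (((-y) == (y + -4)) && ((x + 6) < max(t, u))) -> false; t = 6; u = 4; return -6
calc_v2: t = 4; u = 4; (((y + -4) == (-y)) && ((x + 6) <= max(t, u))) -> true; u = 16; u = 2; return -4
verdict: not equivalent; witness: x=-2, y=2


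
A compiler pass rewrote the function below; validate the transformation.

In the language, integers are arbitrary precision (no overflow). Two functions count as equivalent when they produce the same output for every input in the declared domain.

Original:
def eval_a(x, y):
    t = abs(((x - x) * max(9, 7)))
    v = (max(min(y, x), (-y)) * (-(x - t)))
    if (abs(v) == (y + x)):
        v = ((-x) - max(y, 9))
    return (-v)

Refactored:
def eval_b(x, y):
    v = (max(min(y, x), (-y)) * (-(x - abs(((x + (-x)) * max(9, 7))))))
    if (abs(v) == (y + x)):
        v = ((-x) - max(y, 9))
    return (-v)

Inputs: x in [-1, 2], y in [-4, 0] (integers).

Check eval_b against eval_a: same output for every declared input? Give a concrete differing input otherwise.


Comparing the listings, the differences include: arithmetic usage differs; and statement counts differ; and local variable names differ.
One worked example (x=1, y=-3) — eval_a: t := 0 | v := -3 | (abs(v) == (y + x)): false | result 3; eval_b: v := -3 | (abs(v) == (y + x)): false | result 3; agreement on 3.
Checked all 20 inputs in the declared domain: the outputs agree on every one.
verdict: equivalent


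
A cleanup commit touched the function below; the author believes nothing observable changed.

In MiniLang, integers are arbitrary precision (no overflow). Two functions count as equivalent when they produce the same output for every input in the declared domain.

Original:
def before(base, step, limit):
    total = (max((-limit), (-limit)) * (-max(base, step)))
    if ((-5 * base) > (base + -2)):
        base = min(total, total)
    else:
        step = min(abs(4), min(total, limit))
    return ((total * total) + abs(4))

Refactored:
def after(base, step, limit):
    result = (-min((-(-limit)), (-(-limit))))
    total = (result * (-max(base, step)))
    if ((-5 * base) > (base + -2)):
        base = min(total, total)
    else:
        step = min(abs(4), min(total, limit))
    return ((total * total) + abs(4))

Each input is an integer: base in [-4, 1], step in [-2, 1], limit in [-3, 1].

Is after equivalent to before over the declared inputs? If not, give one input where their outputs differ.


The two are interchangeable: local variable names differ, plus min/max/abs usage differs, plus statement counts differ, and every declared input agrees.
One worked example (base=-4, step=-1, limit=1) — before: total=-1, then ((-5 * base) > (base + -2)) is true, then base=-1, then returns 5; after: result=-1, then total=-1, then ((-5 * base) > (base + -2)) is true, then base=-1, then returns 5; agreement on 5.
An exhaustive pass over the 120 declared inputs shows identical outputs.
verdict: equivalent


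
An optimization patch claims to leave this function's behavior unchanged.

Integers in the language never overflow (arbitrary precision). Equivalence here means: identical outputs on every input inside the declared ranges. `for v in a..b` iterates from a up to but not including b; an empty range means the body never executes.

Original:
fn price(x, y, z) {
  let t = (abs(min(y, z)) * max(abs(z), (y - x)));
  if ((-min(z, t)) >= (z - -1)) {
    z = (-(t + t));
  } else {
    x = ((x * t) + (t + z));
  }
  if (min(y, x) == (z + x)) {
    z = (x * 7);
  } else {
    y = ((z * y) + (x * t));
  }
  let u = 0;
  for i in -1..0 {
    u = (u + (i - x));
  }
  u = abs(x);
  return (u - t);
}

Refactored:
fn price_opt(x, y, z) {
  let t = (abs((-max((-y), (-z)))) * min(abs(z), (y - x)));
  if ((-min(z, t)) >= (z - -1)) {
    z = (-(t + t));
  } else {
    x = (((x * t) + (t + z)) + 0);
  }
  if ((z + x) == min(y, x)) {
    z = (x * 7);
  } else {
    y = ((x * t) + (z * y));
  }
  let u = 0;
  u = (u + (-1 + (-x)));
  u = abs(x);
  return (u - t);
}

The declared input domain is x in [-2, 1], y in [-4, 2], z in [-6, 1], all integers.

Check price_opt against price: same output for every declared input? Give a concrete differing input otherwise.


Evaluate both at x=-2, y=-4, z=-6.
price: t becomes 36; next ((-min(z, t)) >= (z - -1)) evaluates to true; next z becomes -72; next (min(y, x) == (z + x)) evaluates to false; next y becomes 216; next u becomes 0; next at i=-1:; next u becomes 1; next u becomes 2; next final value -34
price_opt: t becomes -12; next ((-min(z, t)) >= (z - -1)) evaluates to true; next z becomes 24; next ((z + x) == min(y, x)) evaluates to false; next y becomes -72; next u becomes 0; next u becomes 1; next u becomes 2; next final value 14
-34 against 14: the behavior changed.
verdict: not equivalent; witness: x=-2, y=-4, z=-6


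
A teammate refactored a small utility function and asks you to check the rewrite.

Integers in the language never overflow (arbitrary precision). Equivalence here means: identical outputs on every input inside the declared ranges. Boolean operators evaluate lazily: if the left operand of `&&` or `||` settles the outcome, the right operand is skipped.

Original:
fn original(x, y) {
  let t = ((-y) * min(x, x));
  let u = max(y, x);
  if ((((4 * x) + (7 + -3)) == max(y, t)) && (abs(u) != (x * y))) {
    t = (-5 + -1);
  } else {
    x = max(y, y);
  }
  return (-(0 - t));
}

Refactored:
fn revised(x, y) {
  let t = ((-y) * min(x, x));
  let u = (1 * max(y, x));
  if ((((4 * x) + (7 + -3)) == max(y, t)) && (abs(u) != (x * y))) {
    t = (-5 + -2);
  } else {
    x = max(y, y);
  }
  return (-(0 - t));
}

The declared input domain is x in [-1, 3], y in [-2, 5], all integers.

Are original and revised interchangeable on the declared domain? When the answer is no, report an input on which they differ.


Evaluate both at x=0, y=4.
original: t=0, then u=4, then ((((4 * x) + (7 + -3)) == max(y, t)) && (abs(u) != (x * y))) is true, then t=-6, then returns -6
revised: t=0, then u=4, then ((((4 * x) + (7 + -3)) == max(y, t)) && (abs(u) != (x * y))) is true, then t=-7, then returns -7
-6 vs -7 — the two versions disagree here.
verdict: not equivalent; witness: x=0, y=4


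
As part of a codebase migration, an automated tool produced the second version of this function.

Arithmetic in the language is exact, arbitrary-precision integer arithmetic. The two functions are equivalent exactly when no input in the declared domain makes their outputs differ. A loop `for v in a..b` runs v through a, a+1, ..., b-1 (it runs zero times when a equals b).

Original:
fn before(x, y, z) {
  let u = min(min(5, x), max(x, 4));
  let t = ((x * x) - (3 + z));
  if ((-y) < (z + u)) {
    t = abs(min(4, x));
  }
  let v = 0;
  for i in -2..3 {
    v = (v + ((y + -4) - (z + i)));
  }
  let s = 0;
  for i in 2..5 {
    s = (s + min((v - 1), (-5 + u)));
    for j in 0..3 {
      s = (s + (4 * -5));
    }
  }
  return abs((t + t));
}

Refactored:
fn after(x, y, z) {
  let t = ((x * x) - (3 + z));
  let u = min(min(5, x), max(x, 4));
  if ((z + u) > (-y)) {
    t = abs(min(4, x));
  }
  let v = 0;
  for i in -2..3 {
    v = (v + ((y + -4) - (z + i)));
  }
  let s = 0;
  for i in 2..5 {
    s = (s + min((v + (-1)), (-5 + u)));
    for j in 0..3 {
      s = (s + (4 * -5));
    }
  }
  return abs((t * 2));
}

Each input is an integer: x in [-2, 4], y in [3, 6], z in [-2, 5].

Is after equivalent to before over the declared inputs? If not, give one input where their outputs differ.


Differences: constant usage differs, comparison usage differs, arithmetic usage differs — yet all 224 inputs agree.
verdict: equivalent


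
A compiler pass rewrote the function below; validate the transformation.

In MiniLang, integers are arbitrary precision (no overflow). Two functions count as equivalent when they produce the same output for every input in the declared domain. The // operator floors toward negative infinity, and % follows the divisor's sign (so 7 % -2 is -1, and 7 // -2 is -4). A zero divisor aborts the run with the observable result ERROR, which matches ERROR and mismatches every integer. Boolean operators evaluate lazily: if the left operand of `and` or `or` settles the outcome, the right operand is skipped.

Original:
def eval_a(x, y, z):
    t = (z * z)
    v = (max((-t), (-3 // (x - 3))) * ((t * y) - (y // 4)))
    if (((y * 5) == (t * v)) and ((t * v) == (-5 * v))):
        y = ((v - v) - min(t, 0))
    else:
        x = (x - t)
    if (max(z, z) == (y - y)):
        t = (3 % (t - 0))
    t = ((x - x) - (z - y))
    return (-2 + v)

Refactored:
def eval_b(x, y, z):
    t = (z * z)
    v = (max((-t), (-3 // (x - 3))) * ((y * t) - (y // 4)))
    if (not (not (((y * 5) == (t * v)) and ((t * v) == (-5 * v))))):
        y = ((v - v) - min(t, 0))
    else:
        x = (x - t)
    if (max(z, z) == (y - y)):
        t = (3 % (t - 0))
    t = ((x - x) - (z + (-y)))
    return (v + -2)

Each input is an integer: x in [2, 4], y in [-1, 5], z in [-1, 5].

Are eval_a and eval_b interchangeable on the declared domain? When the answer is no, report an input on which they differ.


Equivalent — the differences include arithmetic usage differs; boolean connective usage differs, yet no declared input distinguishes the two.
As a probe, take x=3, y=4, z=-1: eval_a runs t := 1 | divide-by-zero, output ERROR; eval_b runs t := 1 | divide-by-zero, output ERROR; both end at ERROR.
An exhaustive pass over the 147 declared inputs shows identical outputs.
verdict: equivalent


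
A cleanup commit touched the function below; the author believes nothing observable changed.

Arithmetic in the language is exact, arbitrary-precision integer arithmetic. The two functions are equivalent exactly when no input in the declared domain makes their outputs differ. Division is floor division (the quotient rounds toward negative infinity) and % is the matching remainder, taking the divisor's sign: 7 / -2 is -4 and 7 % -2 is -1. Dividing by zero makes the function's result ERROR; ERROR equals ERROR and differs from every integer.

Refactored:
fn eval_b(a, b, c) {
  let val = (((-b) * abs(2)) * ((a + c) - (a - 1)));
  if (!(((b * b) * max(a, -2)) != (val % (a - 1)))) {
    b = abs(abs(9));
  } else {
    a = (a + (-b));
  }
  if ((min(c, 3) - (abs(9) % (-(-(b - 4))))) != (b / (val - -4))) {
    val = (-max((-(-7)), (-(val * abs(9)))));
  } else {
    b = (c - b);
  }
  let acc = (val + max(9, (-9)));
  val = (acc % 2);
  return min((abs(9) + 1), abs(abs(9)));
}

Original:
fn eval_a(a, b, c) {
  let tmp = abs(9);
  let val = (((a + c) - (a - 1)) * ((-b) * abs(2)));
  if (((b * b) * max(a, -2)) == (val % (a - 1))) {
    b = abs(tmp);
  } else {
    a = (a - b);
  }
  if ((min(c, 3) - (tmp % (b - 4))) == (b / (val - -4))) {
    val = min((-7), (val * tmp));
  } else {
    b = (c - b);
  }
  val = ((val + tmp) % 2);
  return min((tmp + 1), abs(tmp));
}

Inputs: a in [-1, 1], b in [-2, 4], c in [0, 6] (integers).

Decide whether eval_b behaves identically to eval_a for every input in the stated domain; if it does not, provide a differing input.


Equivalent. There is a behavioral-looking edit here, yet the outcome never shifts on this domain.
Every one of the 147 inputs gives matching results.
One worked example (a=0, b=3, c=2) — eval_a: tmp = 9; val = -18; (((b * b) * max(a, -2)) == (val % (a - 1))) -> true; b = 9; ((min(c, 3) - (tmp % (b - 4))) == (b / (val - -4))) -> false; b = -7; val = 1; return 9; eval_b: val = -18; (!(((b * b) * max(a, -2)) != (val % (a - 1)))) -> true; b = 9; ((min(c, 3) - (abs(9) % (-(-(b - 4))))) != (b / (val - -4))) -> true; val = -162; acc = -153; val = 1; return 9; agreement on 9.
verdict: equivalent


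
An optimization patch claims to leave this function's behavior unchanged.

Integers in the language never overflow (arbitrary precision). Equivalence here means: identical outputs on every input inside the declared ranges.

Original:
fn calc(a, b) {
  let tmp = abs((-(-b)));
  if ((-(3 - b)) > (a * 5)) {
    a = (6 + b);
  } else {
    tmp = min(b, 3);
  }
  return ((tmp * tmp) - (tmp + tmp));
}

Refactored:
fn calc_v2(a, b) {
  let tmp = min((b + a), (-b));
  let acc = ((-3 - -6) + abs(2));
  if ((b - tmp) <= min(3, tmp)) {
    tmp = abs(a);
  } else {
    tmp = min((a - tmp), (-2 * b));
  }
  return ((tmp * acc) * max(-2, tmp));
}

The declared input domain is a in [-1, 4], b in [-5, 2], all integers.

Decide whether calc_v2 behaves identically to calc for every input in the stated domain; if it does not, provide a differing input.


Not equivalent: a=-1, b=-5 separates them (35 vs 125).
calc: tmp := 5 | ((-(3 - b)) > (a * 5)): false | tmp := -5 | result 35
calc_v2: tmp := -6 | acc := 5 | ((b - tmp) <= min(3, tmp)): false | tmp := 5 | result 125
verdict: not equivalent; witness: a=-1, b=-5


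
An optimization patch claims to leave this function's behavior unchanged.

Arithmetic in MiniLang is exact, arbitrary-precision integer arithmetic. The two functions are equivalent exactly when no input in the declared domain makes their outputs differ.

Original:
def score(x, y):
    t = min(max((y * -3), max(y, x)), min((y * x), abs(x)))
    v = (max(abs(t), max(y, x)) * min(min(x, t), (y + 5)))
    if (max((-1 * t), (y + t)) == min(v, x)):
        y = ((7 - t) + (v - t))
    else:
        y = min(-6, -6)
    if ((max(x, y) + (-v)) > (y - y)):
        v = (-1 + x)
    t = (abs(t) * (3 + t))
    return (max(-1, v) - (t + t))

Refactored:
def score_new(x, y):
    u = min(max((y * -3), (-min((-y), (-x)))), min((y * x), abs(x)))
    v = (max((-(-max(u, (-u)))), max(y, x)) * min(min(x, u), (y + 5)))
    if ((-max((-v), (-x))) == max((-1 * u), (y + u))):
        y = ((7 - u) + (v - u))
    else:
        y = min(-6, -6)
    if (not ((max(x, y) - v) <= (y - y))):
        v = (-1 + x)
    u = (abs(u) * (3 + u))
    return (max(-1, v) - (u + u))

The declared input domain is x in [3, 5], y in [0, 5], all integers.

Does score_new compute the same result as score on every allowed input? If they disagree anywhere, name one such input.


Behavior is preserved: although boolean connective usage differs, plus local variable names differ, plus arithmetic usage differs, plus min/max/abs usage differs, plus comparison usage differs, the outputs never diverge.
As a probe, take x=4, y=4: score runs t becomes 4; next v becomes 16; next (max((-1 * t), (y + t)) == min(v, x)) evaluates to false; next y becomes -6; next ((max(x, y) + (-v)) > (y - y)) evaluates to false; next t becomes 28; next final value -40; score_new runs u becomes 4; next v becomes 16; next ((-max((-v), (-x))) == max((-1 * u), (y + u))) evaluates to false; next y becomes -6; next (not ((max(x, y) - v) <= (y - y))) evaluates to false; next u becomes 28; next final value -40; both end at -40.
Across all 18 domain points the two functions coincide.
verdict: equivalent


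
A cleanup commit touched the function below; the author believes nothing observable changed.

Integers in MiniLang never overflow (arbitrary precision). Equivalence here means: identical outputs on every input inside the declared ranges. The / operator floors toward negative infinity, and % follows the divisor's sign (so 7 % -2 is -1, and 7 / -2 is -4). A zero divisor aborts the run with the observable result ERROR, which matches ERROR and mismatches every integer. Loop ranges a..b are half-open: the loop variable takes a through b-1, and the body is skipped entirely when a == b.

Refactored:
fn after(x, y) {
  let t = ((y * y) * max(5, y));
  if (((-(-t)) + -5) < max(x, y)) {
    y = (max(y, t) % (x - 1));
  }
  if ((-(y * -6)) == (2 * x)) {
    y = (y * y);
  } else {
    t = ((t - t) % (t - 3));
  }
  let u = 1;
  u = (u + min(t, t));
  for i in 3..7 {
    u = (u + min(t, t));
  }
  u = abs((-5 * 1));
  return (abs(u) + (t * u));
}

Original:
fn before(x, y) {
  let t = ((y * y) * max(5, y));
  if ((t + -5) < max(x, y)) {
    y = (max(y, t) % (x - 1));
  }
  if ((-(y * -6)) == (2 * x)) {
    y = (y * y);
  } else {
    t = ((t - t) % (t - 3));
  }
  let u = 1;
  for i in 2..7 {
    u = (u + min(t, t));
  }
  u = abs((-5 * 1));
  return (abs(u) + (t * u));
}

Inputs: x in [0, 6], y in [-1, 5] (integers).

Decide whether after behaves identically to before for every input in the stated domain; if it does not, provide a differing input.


Differences: loop structure differs; also min/max/abs usage differs; also arithmetic usage differs; also statement counts differ — yet all 49 inputs agree.
verdict: equivalent


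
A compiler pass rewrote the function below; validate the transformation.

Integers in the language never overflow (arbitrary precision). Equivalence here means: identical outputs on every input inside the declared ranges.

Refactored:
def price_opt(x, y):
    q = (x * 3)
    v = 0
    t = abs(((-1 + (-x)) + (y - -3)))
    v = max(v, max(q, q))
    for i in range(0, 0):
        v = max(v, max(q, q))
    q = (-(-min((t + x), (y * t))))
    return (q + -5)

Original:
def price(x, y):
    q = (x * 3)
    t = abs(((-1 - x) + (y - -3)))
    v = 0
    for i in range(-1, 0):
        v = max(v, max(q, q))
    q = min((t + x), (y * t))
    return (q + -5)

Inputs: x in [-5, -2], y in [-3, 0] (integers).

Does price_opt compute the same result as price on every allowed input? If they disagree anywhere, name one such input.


Comparing the listings, the differences include: min/max/abs usage differs, plus statement counts differ, plus arithmetic usage differs, plus loop structure differs.
Spot check at x=-5, y=-3 — price: q := -15 | t := 4 | v := 0 | iter i=-1: | v := 0 | q := -12 | result -17. price_opt: q := -15 | v := 0 | t := 4 | v := 0 | loop over i: empty range | q := -12 | result -17. Both give -17.
Sweeping the whole domain (16 inputs) finds no disagreement.
verdict: equivalent


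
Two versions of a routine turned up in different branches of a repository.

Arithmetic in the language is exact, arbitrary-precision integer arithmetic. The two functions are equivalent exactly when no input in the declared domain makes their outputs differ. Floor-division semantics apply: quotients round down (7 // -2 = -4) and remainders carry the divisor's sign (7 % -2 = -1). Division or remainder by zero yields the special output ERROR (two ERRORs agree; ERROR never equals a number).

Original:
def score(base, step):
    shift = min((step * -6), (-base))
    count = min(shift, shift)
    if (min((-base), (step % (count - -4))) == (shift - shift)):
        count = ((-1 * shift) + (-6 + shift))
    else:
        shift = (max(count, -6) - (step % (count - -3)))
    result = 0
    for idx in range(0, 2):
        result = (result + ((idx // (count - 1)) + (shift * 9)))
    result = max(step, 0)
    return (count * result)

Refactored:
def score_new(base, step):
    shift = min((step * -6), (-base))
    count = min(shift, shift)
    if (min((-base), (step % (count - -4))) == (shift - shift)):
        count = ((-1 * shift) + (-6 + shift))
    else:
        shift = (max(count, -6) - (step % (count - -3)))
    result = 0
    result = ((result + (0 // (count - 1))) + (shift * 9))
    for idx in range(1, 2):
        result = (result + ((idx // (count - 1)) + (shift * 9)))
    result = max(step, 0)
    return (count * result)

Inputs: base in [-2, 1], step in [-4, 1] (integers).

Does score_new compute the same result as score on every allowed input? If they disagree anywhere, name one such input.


Side by side, the visible changes include: statement counts differ, loop structure differs, arithmetic usage differs, constant usage differs.
Tracing base=0, step=-3: score: shift := 0 | count := 0 | (min((-base), (step % (count - -4))) == (shift - shift)): true | count := -6 | result := 0 | iter idx=0: | result := 0 | iter idx=1: | result := -1 | result := 0 | result 0 | score_new: shift := 0 | count := 0 | (min((-base), (step % (count - -4))) == (shift - shift)): true | count := -6 | result := 0 | result := 0 | iter idx=1: | result := -1 | result := 0 | result 0 — matching result 0.
An exhaustive pass over the 24 declared inputs shows identical outputs.
verdict: equivalent


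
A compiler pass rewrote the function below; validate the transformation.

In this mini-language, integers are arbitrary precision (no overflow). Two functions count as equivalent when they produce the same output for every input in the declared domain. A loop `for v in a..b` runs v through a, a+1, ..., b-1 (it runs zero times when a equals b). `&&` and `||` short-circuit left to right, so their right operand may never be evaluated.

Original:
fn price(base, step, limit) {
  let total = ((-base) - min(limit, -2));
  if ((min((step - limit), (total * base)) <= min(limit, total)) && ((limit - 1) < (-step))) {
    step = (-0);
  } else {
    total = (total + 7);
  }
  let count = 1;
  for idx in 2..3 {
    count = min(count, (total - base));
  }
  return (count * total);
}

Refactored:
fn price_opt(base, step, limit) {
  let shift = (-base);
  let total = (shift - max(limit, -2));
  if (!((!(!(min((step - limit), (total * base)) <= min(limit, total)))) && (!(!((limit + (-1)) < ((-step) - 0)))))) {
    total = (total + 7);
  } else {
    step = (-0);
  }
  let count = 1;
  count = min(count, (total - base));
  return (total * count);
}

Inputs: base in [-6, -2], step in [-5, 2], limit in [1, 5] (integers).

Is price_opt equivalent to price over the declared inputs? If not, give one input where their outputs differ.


Try base=-6, step=-5, limit=1.
price: total becomes 8; next ((min((step - limit), (total * base)) <= min(limit, total)) && ((limit - 1) < (-step))) evaluates to true; next step becomes 0; next count becomes 1; next at idx=2:; next count becomes 1; next final value 8
price_opt: shift becomes 6; next total becomes 5; next (!((!(!(min((step - limit), (total * base)) <= min(limit, total)))) && (!(!((limit + (-1)) < ((-step) - 0)))))) evaluates to false; next step becomes 0; next count becomes 1; next count becomes 1; next final value 5
8 against 5: the behavior changed.
verdict: not equivalent; witness: base=-6, step=-5, limit=1


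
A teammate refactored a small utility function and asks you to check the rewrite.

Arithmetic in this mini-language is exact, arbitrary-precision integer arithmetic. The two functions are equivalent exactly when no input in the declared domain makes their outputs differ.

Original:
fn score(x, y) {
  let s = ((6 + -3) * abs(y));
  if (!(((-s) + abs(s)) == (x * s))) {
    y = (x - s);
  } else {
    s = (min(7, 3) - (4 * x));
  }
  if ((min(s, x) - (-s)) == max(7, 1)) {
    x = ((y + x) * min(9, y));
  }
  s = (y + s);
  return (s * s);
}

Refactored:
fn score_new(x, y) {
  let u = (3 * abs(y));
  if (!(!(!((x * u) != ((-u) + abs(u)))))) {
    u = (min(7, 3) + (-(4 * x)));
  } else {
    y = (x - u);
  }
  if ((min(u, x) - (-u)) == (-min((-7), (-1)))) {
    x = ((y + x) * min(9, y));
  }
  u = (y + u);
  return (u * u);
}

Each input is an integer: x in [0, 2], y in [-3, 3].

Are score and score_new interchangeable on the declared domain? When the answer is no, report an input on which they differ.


This is a faithful refactor — comparison usage differs, plus local variable names differ, plus min/max/abs usage differs, plus boolean connective usage differs, plus constant usage differs, plus arithmetic usage differs, but the computed results match everywhere.
One worked example (x=2, y=2) — score: s := 6 | (!(((-s) + abs(s)) == (x * s))): true | y := -4 | ((min(s, x) - (-s)) == max(7, 1)): false | s := 2 | result 4; score_new: u := 6 | (!(!(!((x * u) != ((-u) + abs(u)))))): false | y := -4 | ((min(u, x) - (-u)) == (-min((-7), (-1)))): false | u := 2 | result 4; agreement on 4.
An exhaustive pass over the 21 declared inputs shows identical outputs.
verdict: equivalent


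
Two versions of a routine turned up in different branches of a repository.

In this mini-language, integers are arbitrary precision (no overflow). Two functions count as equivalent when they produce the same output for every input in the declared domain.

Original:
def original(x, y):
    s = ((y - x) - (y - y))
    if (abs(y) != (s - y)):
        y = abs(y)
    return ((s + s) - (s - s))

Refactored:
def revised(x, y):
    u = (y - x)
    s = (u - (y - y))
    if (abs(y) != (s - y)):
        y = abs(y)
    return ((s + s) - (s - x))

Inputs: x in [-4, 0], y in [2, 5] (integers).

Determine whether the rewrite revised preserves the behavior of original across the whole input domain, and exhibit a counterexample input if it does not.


The rewrite breaks on x=-4, y=2, where the results are 12 and 2.
original: s=6, then (abs(y) != (s - y)) is true, then y=2, then returns 12
revised: u=6, then s=6, then (abs(y) != (s - y)) is true, then y=2, then returns 2
verdict: not equivalent; witness: x=-4, y=2


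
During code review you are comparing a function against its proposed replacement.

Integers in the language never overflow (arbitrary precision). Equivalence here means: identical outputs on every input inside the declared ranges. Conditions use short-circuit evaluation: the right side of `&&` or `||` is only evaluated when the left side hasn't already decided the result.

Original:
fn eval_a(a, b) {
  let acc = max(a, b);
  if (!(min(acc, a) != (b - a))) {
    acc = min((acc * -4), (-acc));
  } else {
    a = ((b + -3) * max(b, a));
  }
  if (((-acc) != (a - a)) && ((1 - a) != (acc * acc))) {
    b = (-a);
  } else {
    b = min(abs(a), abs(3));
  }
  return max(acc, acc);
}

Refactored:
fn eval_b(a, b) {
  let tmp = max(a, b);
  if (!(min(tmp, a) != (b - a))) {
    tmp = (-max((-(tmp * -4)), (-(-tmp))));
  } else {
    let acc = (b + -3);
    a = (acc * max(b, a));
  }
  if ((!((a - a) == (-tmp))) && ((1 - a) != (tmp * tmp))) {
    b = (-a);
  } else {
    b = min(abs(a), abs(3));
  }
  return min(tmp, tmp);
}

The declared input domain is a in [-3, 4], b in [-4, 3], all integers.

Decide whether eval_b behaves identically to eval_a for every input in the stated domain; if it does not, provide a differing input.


Whatever the rewrite altered, no input in the stated domain can expose a difference; all 64 inputs agree.
verdict: equivalent


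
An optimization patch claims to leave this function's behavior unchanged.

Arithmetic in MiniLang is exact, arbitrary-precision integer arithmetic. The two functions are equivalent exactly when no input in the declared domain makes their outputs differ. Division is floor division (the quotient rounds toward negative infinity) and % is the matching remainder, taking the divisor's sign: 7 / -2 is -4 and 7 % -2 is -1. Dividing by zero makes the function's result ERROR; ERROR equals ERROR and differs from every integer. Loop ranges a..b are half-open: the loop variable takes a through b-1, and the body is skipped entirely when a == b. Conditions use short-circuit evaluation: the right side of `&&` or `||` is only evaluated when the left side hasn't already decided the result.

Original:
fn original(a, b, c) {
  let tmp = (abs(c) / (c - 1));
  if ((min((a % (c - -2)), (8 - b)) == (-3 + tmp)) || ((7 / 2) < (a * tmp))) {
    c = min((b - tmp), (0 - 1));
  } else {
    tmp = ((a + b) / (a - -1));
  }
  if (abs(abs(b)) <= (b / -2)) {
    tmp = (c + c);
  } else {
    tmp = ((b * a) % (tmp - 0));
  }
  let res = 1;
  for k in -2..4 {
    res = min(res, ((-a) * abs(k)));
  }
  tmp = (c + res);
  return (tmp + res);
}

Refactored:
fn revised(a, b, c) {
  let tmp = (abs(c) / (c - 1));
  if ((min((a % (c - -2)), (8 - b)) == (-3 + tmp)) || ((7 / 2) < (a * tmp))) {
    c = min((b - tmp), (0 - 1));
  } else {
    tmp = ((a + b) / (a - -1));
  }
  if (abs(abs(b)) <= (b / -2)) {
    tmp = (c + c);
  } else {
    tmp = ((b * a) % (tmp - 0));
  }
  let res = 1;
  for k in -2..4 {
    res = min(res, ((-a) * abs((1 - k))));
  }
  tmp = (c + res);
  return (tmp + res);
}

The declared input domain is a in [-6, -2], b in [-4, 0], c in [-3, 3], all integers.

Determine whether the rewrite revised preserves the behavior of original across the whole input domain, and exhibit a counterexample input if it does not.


The two are interchangeable: constant usage differs; arithmetic usage differs, and every declared input agrees.
Spot check at a=-3, b=-4, c=3 — original: tmp becomes 1; next ((min((a % (c - -2)), (8 - b)) == (-3 + tmp)) || ((7 / 2) < (a * tmp))) evaluates to false; next tmp becomes 3; next (abs(abs(b)) <= (b / -2)) evaluates to false; next tmp becomes 0; next res becomes 1; next at k=-2:; next res becomes 1; next at k=-1:; next res becomes 1; next at k=0:; next res becomes 0; next at k=1:; next res becomes 0; next at k=2:; next res becomes 0; next at k=3:; next res becomes 0; next tmp becomes 3; next final value 3. revised: tmp becomes 1; next ((min((a % (c - -2)), (8 - b)) == (-3 + tmp)) || ((7 / 2) < (a * tmp))) evaluates to false; next tmp becomes 3; next (abs(abs(b)) <= (b / -2)) evaluates to false; next tmp becomes 0; next res becomes 1; next at k=-2:; next res becomes 1; next at k=-1:; next res becomes 1; next at k=0:; next res becomes 1; next at k=1:; next res becomes 0; next at k=2:; next res becomes 0; next at k=3:; next res becomes 0; next tmp becomes 3; next final value 3. Both give 3.
Every one of the 175 inputs gives matching results.
verdict: equivalent


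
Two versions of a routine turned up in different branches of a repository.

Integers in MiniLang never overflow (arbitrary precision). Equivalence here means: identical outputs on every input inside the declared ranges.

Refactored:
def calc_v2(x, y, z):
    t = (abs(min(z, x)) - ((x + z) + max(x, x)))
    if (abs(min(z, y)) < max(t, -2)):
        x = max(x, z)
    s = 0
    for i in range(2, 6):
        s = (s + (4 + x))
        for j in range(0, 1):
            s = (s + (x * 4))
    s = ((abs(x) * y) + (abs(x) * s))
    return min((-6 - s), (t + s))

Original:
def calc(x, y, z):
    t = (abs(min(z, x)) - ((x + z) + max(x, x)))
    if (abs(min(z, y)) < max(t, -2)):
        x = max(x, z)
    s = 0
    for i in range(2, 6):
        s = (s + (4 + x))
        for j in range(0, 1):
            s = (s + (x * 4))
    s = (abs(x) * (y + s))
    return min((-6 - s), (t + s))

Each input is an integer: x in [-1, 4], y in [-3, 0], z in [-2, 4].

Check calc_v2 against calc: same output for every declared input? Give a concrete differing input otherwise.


Equivalent — the differences include min/max/abs usage differs, and arithmetic usage differs, yet no declared input distinguishes the two.
Spot check at x=4, y=-3, z=0 — calc: t=-8, then (abs(min(z, y)) < max(t, -2)) is false, then s=0, then (i=2), then s=8, then (j=0), then s=24, then (i=3), then s=32, then (j=0), then s=48, then (i=4), then s=56, then (j=0), then s=72, then (i=5), then s=80, then (j=0), then s=96, then s=372, then returns -378. calc_v2: t=-8, then (abs(min(z, y)) < max(t, -2)) is false, then s=0, then (i=2), then s=8, then (j=0), then s=24, then (i=3), then s=32, then (j=0), then s=48, then (i=4), then s=56, then (j=0), then s=72, then (i=5), then s=80, then (j=0), then s=96, then s=372, then returns -378. Both give -378.
Checked all 168 inputs in the declared domain: the outputs agree on every one.
verdict: equivalent


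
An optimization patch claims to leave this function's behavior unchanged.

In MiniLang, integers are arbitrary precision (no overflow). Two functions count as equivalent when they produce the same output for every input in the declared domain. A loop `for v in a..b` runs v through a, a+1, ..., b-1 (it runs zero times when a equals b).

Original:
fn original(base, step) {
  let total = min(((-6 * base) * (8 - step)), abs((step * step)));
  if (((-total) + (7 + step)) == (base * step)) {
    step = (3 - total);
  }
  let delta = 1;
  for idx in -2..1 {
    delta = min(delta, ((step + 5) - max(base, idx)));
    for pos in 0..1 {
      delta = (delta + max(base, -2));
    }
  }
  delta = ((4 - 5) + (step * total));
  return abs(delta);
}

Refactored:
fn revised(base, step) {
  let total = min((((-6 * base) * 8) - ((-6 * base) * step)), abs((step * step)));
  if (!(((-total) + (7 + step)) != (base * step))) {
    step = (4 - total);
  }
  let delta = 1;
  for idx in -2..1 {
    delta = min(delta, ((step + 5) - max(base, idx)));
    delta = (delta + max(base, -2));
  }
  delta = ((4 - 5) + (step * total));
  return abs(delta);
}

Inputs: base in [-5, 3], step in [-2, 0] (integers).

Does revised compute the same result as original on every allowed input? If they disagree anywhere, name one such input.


On input base=-5, step=-1, original returns 1 while revised returns 2.
verdict: not equivalent; witness: base=-5, step=-1


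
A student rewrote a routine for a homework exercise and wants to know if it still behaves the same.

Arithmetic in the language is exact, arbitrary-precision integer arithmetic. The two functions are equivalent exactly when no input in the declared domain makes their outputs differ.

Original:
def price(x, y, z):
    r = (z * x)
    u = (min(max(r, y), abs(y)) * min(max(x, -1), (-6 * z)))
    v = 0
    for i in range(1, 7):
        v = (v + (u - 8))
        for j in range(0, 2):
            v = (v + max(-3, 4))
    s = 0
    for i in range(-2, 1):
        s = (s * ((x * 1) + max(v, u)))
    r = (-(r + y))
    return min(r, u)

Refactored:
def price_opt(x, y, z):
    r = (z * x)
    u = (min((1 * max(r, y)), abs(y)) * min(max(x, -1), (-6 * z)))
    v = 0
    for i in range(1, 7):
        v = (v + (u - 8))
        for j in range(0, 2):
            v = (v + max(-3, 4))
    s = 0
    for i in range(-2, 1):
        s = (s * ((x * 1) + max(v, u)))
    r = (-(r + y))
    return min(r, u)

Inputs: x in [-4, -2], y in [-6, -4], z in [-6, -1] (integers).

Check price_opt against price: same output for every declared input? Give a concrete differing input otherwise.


Reading the diff, among the changes: constant usage differs, plus arithmetic usage differs.
Tracing x=-3, y=-5, z=-5: price: r becomes 15; next u becomes -5; next v becomes 0; next at i=1:; next v becomes -13; next at j=0:; next v becomes -9; next at j=1:; next v becomes -5; next at i=2:; next v becomes -18; next at j=0:; next v becomes -14; next at j=1:; next v becomes -10; next at i=3:; next v becomes -23; next at j=0:; next v becomes -19; next at j=1:; next v becomes -15; next at i=4:; next v becomes -28; next at j=0:; next v becomes -24; next at j=1:; next v becomes -20; next at i=5:; next v becomes -33; next at j=0:; next v becomes -29; next at j=1:; next v becomes -25; next at i=6:; next v becomes -38; next at j=0:; next v becomes -34; next at j=1:; next v becomes -30; next s becomes 0; next at i=-2:; next s becomes 0; next at i=-1:; next s becomes 0; next at i=0:; next s becomes 0; next r becomes -10; next final value -10 | price_opt: r becomes 15; next u becomes -5; next v becomes 0; next at i=1:; next v becomes -13; next at j=0:; next v becomes -9; next at j=1:; next v becomes -5; next at i=2:; next v becomes -18; next at j=0:; next v becomes -14; next at j=1:; next v becomes -10; next at i=3:; next v becomes -23; next at j=0:; next v becomes -19; next at j=1:; next v becomes -15; next at i=4:; next v becomes -28; next at j=0:; next v becomes -24; next at j=1:; next v becomes -20; next at i=5:; next v becomes -33; next at j=0:; next v becomes -29; next at j=1:; next v becomes -25; next at i=6:; next v becomes -38; next at j=0:; next v becomes -34; next at j=1:; next v becomes -30; next s becomes 0; next at i=-2:; next s becomes 0; next at i=-1:; next s becomes 0; next at i=0:; next s becomes 0; next r becomes -10; next final value -10 — matching result -10.
Checked all 54 inputs in the declared domain: the outputs agree on every one.
verdict: equivalent
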